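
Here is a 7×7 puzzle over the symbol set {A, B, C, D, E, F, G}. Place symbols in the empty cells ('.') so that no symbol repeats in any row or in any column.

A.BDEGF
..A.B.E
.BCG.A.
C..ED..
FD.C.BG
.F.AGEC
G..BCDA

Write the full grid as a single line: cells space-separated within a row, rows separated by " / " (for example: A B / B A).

At row 1, column 2: row 1 has {A,B,D,E,F,G}; column 2 has {B,D,F}; that leaves C.
At row 2, column 1: row 2 has {A,B,E}; column 1 has {A,C,F,G}; that leaves D.
At row 2, column 2: row 2 has {A,B,D,E}; column 2 has {B,C,D,F}; that leaves G.
At row 2, column 4: row 2 has {A,B,D,E,G}; column 4 has {A,B,C,D,E,G}; that leaves F.
At row 2, column 6: row 2 has {A,B,D,E,F,G}; column 6 has {A,B,D,E,G}; that leaves C.
At row 3, column 1: row 3 has {A,B,C,G}; column 1 has {A,C,D,F,G}; that leaves E.
At row 3, column 5: row 3 has {A,B,C,E,G}; column 5 has {B,C,D,E,G}; that leaves F.
At row 3, column 7: row 3 has {A,B,C,E,F,G}; column 7 has {A,C,E,F,G}; that leaves D.
At row 4, column 2: row 4 has {C,D,E}; column 2 has {B,C,D,F,G}; that leaves A.
At row 4, column 6: row 4 has {A,C,D,E}; column 6 has {A,B,C,D,E,G}; that leaves F.
At row 4, column 7: row 4 has {A,C,D,E,F}; column 7 has {A,C,D,E,F,G}; that leaves B.
At row 5, column 3: row 5 has {B,C,D,F,G}; column 3 has {A,B,C}; that leaves E.
At row 5, column 5: row 5 has {B,C,D,E,F,G}; column 5 has {B,C,D,E,F,G}; that leaves A.
At row 6, column 1: row 6 has {A,C,E,F,G}; column 1 has {A,C,D,E,F,G}; that leaves B.
At row 6, column 3: row 6 has {A,B,C,E,F,G}; column 3 has {A,B,C,E}; that leaves D.
At row 7, column 2: row 7 has {A,B,C,D,G}; column 2 has {A,B,C,D,F,G}; that leaves E.
At row 7, column 3: row 7 has {A,B,C,D,E,G}; column 3 has {A,B,C,D,E}; that leaves F.
At row 4, column 3: row 4 has {A,B,C,D,E,F}; column 3 has {A,B,C,D,E,F}; that leaves G.

A C B D E G F / D G A F B C E / E B C G F A D / C A G E D F B / F D E C A B G / B F D A G E C / G E F B C D A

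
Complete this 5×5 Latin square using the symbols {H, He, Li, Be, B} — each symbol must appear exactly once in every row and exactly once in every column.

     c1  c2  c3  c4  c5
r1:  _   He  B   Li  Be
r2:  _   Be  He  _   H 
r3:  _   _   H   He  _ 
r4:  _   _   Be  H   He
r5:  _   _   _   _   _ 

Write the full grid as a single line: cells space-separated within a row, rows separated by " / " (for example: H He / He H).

H He B Li Be / Li Be He B H / Be B H He Li / B Li Be H He / He H Li Be B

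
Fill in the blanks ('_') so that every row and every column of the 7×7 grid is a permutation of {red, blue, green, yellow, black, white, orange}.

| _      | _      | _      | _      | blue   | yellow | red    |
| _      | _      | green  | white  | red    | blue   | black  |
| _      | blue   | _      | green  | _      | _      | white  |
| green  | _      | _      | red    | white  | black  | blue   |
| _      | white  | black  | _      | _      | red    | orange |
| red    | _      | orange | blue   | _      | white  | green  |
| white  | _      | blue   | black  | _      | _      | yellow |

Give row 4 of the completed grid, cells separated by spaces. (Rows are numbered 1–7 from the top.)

green orange yellow red white black blue

(r1,c3) = white
(r1,c4) = orange
(r3,c6) = orange
(r4,c3) = yellow
(r5,c4) = yellow
(r5,c5) = green
(r7,c5) = orange
(r7,c6) = green
(r1,c1) = black
(r1,c2) = green
(r3,c1) = yellow
(r3,c3) = red
(r3,c5) = black
(r4,c2) = orange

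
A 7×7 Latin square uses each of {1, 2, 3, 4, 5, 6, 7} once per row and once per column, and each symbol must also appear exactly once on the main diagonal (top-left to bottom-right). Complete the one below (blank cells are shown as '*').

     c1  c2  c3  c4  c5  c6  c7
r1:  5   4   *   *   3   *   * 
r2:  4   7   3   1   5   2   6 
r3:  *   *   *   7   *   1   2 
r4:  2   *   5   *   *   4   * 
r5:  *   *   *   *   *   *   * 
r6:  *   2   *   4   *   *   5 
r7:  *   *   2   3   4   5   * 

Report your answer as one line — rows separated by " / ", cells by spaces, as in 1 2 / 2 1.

5 4 1 2 3 6 7 / 4 7 3 1 5 2 6 / 3 5 4 7 6 1 2 / 2 1 5 6 7 4 3 / 1 3 6 5 2 7 4 / 6 2 7 4 1 3 5 / 7 6 2 3 4 5 1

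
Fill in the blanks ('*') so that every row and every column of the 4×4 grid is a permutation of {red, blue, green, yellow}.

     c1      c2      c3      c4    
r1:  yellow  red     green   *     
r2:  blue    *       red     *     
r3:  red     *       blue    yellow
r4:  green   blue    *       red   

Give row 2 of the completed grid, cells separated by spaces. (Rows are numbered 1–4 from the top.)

blue yellow red green

(r1,c4) = blue
(r2,c4) = green
(r3,c2) = green
(r4,c3) = yellow
(r2,c2) = yellow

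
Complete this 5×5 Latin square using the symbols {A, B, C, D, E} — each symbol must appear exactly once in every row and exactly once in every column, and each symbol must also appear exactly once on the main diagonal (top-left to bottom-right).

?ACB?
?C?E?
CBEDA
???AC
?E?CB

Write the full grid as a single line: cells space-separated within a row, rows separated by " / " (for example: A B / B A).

(r1,c1) = D
(r1,c5) = E
(r2,c5) = D
(r4,c2) = D
(r4,c3) = B
(r5,c1) = A
(r5,c3) = D
(r2,c1) = B
(r2,c3) = A
(r4,c1) = E

D A C B E / B C A E D / C B E D A / E D B A C / A E D C B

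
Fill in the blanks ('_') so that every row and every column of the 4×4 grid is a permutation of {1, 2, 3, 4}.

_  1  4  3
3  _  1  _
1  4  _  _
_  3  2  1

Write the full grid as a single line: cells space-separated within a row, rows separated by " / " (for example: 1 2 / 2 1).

2 1 4 3 / 3 2 1 4 / 1 4 3 2 / 4 3 2 1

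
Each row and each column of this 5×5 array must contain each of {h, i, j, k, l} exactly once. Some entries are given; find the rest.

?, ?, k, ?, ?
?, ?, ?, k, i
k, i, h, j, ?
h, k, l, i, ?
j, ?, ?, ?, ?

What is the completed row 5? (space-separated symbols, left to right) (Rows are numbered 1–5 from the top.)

At row 2, column 1: row 2 has {i,k}; column 1 has {h,j,k}; that leaves l.
At row 2, column 3: row 2 has {i,k,l}; column 3 has {h,k,l}; that leaves j.
At row 3, column 5: row 3 has {h,i,j,k}; column 5 has {i}; that leaves l.
At row 4, column 5: row 4 has {h,i,k,l}; column 5 has {i,l}; that leaves j.
At row 5, column 3: row 5 has {j}; column 3 has {h,j,k,l}; that leaves i.
At row 1, column 1: row 1 has {k}; column 1 has {h,j,k,l}; that leaves i.
At row 1, column 5: row 1 has {i,k}; column 5 has {i,j,l}; that leaves h.
At row 2, column 2: row 2 has {i,j,k,l}; column 2 has {i,k}; that leaves h.
At row 5, column 2: row 5 has {i,j}; column 2 has {h,i,k}; that leaves l.
At row 5, column 4: row 5 has {i,j,l}; column 4 has {i,j,k}; that leaves h.
At row 5, column 5: row 5 has {h,i,j,l}; column 5 has {h,i,j,l}; that leaves k.

j l i h k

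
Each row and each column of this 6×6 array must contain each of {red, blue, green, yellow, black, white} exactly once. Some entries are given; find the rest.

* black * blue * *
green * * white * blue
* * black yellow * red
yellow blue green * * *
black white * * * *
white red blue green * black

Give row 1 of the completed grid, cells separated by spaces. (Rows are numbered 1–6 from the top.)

red black white blue green yellow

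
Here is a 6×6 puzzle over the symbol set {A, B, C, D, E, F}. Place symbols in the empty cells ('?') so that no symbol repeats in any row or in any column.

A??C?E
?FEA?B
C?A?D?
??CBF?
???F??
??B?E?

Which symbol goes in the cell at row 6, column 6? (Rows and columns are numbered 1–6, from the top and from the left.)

(r1,c5) = B
(r2,c1) = D
(r2,c5) = C
(r3,c4) = E
(r3,c6) = F
(r4,c1) = E
(r5,c1) = B
(r5,c3) = D
(r5,c5) = A
(r5,c6) = C
(r6,c1) = F
(r6,c4) = D
(r6,c6) = A

A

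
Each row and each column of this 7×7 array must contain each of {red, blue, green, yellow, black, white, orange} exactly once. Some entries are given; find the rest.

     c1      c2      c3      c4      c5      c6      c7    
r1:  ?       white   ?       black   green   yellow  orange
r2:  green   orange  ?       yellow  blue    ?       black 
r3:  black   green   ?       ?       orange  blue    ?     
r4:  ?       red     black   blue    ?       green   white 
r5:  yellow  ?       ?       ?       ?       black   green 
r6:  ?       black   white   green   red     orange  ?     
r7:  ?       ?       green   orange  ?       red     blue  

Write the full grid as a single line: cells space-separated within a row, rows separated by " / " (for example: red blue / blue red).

Cell (r2,c3): row 2 has {blue,green,yellow,black,orange}; column 3 has {green,black,white} → red.
Cell (r2,c6): row 2 has {red,blue,green,yellow,black,orange}; column 6 has {red,blue,green,yellow,black,orange} → white.
Cell (r3,c3): row 3 has {blue,green,black,orange}; column 3 has {red,green,black,white} → yellow.
Cell (r3,c7): row 3 has {blue,green,yellow,black,orange}; column 7 has {blue,green,black,white,orange} → red.
Cell (r4,c1): row 4 has {red,blue,green,black,white}; column 1 has {green,yellow,black} → orange.
Cell (r4,c5): row 4 has {red,blue,green,black,white,orange}; column 5 has {red,blue,green,orange} → yellow.
Cell (r5,c2): row 5 has {green,yellow,black}; column 2 has {red,green,black,white,orange} → blue.
Cell (r5,c3): row 5 has {blue,green,yellow,black}; column 3 has {red,green,yellow,black,white} → orange.
Cell (r5,c5): row 5 has {blue,green,yellow,black,orange}; column 5 has {red,blue,green,yellow,orange} → white.
Cell (r6,c1): row 6 has {red,green,black,white,orange}; column 1 has {green,yellow,black,orange} → blue.
Cell (r6,c7): row 6 has {red,blue,green,black,white,orange}; column 7 has {red,blue,green,black,white,orange} → yellow.
Cell (r7,c1): row 7 has {red,blue,green,orange}; column 1 has {blue,green,yellow,black,orange} → white.
Cell (r7,c2): row 7 has {red,blue,green,white,orange}; column 2 has {red,blue,green,black,white,orange} → yellow.
Cell (r7,c5): row 7 has {red,blue,green,yellow,white,orange}; column 5 has {red,blue,green,yellow,white,orange} → black.
Cell (r1,c1): row 1 has {green,yellow,black,white,orange}; column 1 has {blue,green,yellow,black,white,orange} → red.
Cell (r1,c3): row 1 has {red,green,yellow,black,white,orange}; column 3 has {red,green,yellow,black,white,orange} → blue.
Cell (r3,c4): row 3 has {red,blue,green,yellow,black,orange}; column 4 has {blue,green,yellow,black,orange} → white.
Cell (r5,c4): row 5 has {blue,green,yellow,black,white,orange}; column 4 has {blue,green,yellow,black,white,orange} → red.

red white blue black green yellow orange / green orange red yellow blue white black / black green yellow white orange blue red / orange red black blue yellow green white / yellow blue orange red white black green / blue black white green red orange yellow / white yellow green orange black red blue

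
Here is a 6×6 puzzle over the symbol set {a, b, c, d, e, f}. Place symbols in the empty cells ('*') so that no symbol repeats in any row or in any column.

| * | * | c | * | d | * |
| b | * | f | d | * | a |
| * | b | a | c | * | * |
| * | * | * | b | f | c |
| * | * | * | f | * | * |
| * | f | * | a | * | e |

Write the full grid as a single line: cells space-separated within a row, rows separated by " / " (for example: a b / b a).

(r1,c4) = e
(r3,c5) = e
(r1,c2) = a
(r2,c5) = c
(r6,c5) = b
(r1,c1) = f
(r1,c6) = b
(r2,c2) = e
(r3,c1) = d
(r3,c6) = f
(r4,c2) = d
(r4,c3) = e
(r5,c2) = c
(r5,c5) = a
(r5,c6) = d
(r6,c1) = c
(r6,c3) = d
(r4,c1) = a
(r5,c1) = e
(r5,c3) = b

f a c e d b / b e f d c a / d b a c e f / a d e b f c / e c b f a d / c f d a b e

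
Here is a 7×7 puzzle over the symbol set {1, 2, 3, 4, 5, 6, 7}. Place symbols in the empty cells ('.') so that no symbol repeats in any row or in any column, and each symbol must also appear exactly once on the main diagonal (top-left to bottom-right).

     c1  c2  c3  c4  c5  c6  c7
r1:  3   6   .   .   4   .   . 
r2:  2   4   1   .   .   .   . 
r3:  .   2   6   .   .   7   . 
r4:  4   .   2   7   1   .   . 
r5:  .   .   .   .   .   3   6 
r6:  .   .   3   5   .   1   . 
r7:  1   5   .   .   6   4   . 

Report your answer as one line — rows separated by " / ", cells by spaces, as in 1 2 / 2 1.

Cell (r3,c1): row 3 has {2,6,7}; column 1 has {1,2,3,4} → 5.
Cell (r3,c5): row 3 has {2,5,6,7}; column 5 has {1,4,6} → 3.
Cell (r4,c2): row 4 has {1,2,4,7}; column 2 has {2,4,5,6} → 3.
Cell (r4,c7): row 4 has {1,2,3,4,7}; column 7 has {6} → 5.
Cell (r5,c1): row 5 has {3,6}; column 1 has {1,2,3,4,5} → 7.
Cell (r5,c2): row 5 has {3,6,7}; column 2 has {2,3,4,5,6} → 1.
Cell (r6,c1): row 6 has {1,3,5}; column 1 has {1,2,3,4,5,7} → 6.
Cell (r6,c2): row 6 has {1,3,5,6}; column 2 has {1,2,3,4,5,6} → 7.
Cell (r6,c5): row 6 has {1,3,5,6,7}; column 5 has {1,3,4,6} → 2.
Cell (r6,c7): row 6 has {1,2,3,5,6,7}; column 7 has {5,6} → 4.
Cell (r7,c3): row 7 has {1,4,5,6}; column 3 has {1,2,3,6} → 7.
Cell (r7,c7): row 7 has {1,4,5,6,7}; column 7 has {4,5,6}; the diagonal has {1,3,4,6,7} → 2.
Cell (r1,c3): row 1 has {3,4,6}; column 3 has {1,2,3,6,7} → 5.
Cell (r1,c6): row 1 has {3,4,5,6}; column 6 has {1,3,4,7} → 2.
Cell (r3,c7): row 3 has {2,3,5,6,7}; column 7 has {2,4,5,6} → 1.
Cell (r4,c6): row 4 has {1,2,3,4,5,7}; column 6 has {1,2,3,4,7} → 6.
Cell (r5,c3): row 5 has {1,3,6,7}; column 3 has {1,2,3,5,6,7} → 4.
Cell (r5,c4): row 5 has {1,3,4,6,7}; column 4 has {5,7} → 2.
Cell (r5,c5): row 5 has {1,2,3,4,6,7}; column 5 has {1,2,3,4,6}; the diagonal has {1,2,3,4,6,7} → 5.
Cell (r7,c4): row 7 has {1,2,4,5,6,7}; column 4 has {2,5,7} → 3.
Cell (r1,c4): row 1 has {2,3,4,5,6}; column 4 has {2,3,5,7} → 1.
Cell (r1,c7): row 1 has {1,2,3,4,5,6}; column 7 has {1,2,4,5,6} → 7.
Cell (r2,c4): row 2 has {1,2,4}; column 4 has {1,2,3,5,7} → 6.
Cell (r2,c5): row 2 has {1,2,4,6}; column 5 has {1,2,3,4,5,6} → 7.
Cell (r2,c6): row 2 has {1,2,4,6,7}; column 6 has {1,2,3,4,6,7} → 5.
Cell (r2,c7): row 2 has {1,2,4,5,6,7}; column 7 has {1,2,4,5,6,7} → 3.
Cell (r3,c4): row 3 has {1,2,3,5,6,7}; column 4 has {1,2,3,5,6,7} → 4.

3 6 5 1 4 2 7 / 2 4 1 6 7 5 3 / 5 2 6 4 3 7 1 / 4 3 2 7 1 6 5 / 7 1 4 2 5 3 6 / 6 7 3 5 2 1 4 / 1 5 7 3 6 4 2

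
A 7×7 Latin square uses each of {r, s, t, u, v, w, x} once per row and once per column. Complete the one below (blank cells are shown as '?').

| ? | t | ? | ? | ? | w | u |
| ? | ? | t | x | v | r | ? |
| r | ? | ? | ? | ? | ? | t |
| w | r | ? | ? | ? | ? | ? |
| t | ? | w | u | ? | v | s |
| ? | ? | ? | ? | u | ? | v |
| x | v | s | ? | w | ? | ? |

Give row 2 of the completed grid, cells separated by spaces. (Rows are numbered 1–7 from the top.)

u s t x v r w

row 2 has {r,t,v,x}; column 7 has {s,t,u,v} — only w is left for (r2,c7).
row 4 has {r,w}; column 7 has {s,t,u,v,w} — only x is left for (r4,c7).
row 5 has {s,t,u,v,w}; column 2 has {r,t,v} — only x is left for (r5,c2).
row 5 has {s,t,u,v,w,x}; column 5 has {u,v,w} — only r is left for (r5,c5).
row 6 has {u,v}; column 1 has {r,t,w,x} — only s is left for (r6,c1).
row 6 has {s,u,v}; column 2 has {r,t,v,x} — only w is left for (r6,c2).
row 7 has {s,v,w,x}; column 7 has {s,t,u,v,w,x} — only r is left for (r7,c7).
row 1 has {t,u,w}; column 1 has {r,s,t,w,x} — only v is left for (r1,c1).
row 2 has {r,t,v,w,x}; column 1 has {r,s,t,v,w,x} — only u is left for (r2,c1).
row 2 has {r,t,u,v,w,x}; column 2 has {r,t,v,w,x} — only s is left for (r2,c2).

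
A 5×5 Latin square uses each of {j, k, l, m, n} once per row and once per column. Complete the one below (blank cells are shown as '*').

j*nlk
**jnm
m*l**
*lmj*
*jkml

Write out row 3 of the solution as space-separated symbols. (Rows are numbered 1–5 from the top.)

row 1 has {j,k,l,n}; column 2 has {j,l} — only m is left for (r1,c2).
row 2 has {j,m,n}; column 2 has {j,l,m} — only k is left for (r2,c2).
row 3 has {l,m}; column 2 has {j,k,l,m} — only n is left for (r3,c2).
row 3 has {l,m,n}; column 4 has {j,l,m,n} — only k is left for (r3,c4).
row 3 has {k,l,m,n}; column 5 has {k,l,m} — only j is left for (r3,c5).

m n l k j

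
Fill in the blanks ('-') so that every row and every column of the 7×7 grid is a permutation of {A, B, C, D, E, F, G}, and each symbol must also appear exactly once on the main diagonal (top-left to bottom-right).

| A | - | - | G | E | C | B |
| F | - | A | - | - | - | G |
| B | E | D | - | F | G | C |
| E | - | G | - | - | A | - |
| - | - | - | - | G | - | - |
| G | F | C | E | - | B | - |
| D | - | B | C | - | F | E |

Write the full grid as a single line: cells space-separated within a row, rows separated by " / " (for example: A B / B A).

A D F G E C B / F C A D B E G / B E D A F G C / E B G F C A D / C A E B G D F / G F C E D B A / D G B C A F E

(r1,c2): row 1 has {A,B,C,E,G}; column 2 has {E,F}, so it must be D.
(r1,c3): row 1 has {A,B,C,D,E,G}; column 3 has {A,B,C,D,G}, so it must be F.
(r2,c2): row 2 has {A,F,G}; column 2 has {D,E,F}; the diagonal has {A,B,D,E,G}, so it must be C.
(r3,c4): row 3 has {B,C,D,E,F,G}; column 4 has {C,E,G}, so it must be A.
(r4,c2): row 4 has {A,E,G}; column 2 has {C,D,E,F}, so it must be B.
(r4,c4): row 4 has {A,B,E,G}; column 4 has {A,C,E,G}; the diagonal has {A,B,C,D,E,G}, so it must be F.
(r4,c7): row 4 has {A,B,E,F,G}; column 7 has {B,C,E,G}, so it must be D.
(r5,c1): row 5 has {G}; column 1 has {A,B,D,E,F,G}, so it must be C.
(r5,c2): row 5 has {C,G}; column 2 has {B,C,D,E,F}, so it must be A.
(r5,c3): row 5 has {A,C,G}; column 3 has {A,B,C,D,F,G}, so it must be E.
(r5,c6): row 5 has {A,C,E,G}; column 6 has {A,B,C,F,G}, so it must be D.
(r5,c7): row 5 has {A,C,D,E,G}; column 7 has {B,C,D,E,G}, so it must be F.
(r6,c7): row 6 has {B,C,E,F,G}; column 7 has {B,C,D,E,F,G}, so it must be A.
(r7,c2): row 7 has {B,C,D,E,F}; column 2 has {A,B,C,D,E,F}, so it must be G.
(r7,c5): row 7 has {B,C,D,E,F,G}; column 5 has {E,F,G}, so it must be A.
(r2,c6): row 2 has {A,C,F,G}; column 6 has {A,B,C,D,F,G}, so it must be E.
(r4,c5): row 4 has {A,B,D,E,F,G}; column 5 has {A,E,F,G}, so it must be C.
(r5,c4): row 5 has {A,C,D,E,F,G}; column 4 has {A,C,E,F,G}, so it must be B.
(r6,c5): row 6 has {A,B,C,E,F,G}; column 5 has {A,C,E,F,G}, so it must be D.
(r2,c4): row 2 has {A,C,E,F,G}; column 4 has {A,B,C,E,F,G}, so it must be D.
(r2,c5): row 2 has {A,C,D,E,F,G}; column 5 has {A,C,D,E,F,G}, so it must be B.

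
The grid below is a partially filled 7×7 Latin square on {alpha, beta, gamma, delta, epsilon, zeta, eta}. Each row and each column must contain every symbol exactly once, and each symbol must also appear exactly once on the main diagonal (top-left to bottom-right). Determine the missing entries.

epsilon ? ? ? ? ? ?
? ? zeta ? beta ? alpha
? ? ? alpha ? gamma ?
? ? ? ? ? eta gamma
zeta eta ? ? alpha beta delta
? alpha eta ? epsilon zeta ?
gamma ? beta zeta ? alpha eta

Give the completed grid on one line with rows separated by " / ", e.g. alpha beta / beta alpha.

(r1,c6) = delta
(r2,c6) = epsilon
(r3,c3) = delta
(r4,c4) = beta
(r6,c7) = beta
(r7,c5) = delta
(r1,c7) = zeta
(r2,c2) = gamma
(r3,c7) = epsilon
(r4,c5) = zeta
(r6,c1) = delta
(r6,c4) = gamma
(r7,c2) = epsilon
(r1,c2) = beta
(r1,c4) = eta
(r1,c5) = gamma
(r2,c1) = eta
(r2,c4) = delta
(r3,c1) = beta
(r3,c2) = zeta
(r3,c5) = eta
(r4,c1) = alpha
(r4,c2) = delta
(r4,c3) = epsilon
(r5,c3) = gamma
(r5,c4) = epsilon
(r1,c3) = alpha

epsilon beta alpha eta gamma delta zeta / eta gamma zeta delta beta epsilon alpha / beta zeta delta alpha eta gamma epsilon / alpha delta epsilon beta zeta eta gamma / zeta eta gamma epsilon alpha beta delta / delta alpha eta gamma epsilon zeta beta / gamma epsilon beta zeta delta alpha eta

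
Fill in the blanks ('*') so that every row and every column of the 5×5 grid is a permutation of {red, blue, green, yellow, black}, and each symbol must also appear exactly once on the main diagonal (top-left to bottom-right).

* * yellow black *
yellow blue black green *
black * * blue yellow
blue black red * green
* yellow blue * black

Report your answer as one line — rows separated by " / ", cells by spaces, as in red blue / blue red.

(r2,c5) = red
(r3,c3) = green
(r4,c4) = yellow
(r5,c4) = red
(r1,c1) = red
(r1,c2) = green
(r1,c5) = blue
(r3,c2) = red
(r5,c1) = green

red green yellow black blue / yellow blue black green red / black red green blue yellow / blue black red yellow green / green yellow blue red black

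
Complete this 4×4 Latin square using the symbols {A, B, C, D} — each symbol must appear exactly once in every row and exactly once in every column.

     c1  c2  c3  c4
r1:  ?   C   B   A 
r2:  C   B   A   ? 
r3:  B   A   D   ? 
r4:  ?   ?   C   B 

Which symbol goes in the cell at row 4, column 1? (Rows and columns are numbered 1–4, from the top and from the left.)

A

(r1,c1) = D
(r2,c4) = D
(r3,c4) = C
(r4,c1) = A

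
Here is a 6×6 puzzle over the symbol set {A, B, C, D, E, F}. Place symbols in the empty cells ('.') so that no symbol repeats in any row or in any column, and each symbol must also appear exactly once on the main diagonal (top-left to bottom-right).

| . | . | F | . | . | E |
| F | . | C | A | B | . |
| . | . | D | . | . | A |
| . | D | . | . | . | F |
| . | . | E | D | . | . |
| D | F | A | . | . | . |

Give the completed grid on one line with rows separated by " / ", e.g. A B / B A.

A C F B D E / F E C A B D / C B D F E A / E D B C A F / B A E D F C / D F A E C B

row 2 has {A,B,C,F}; column 2 has {D,F}; the diagonal has {D} — only E is left for (r2,c2).
row 2 has {A,B,C,E,F}; column 6 has {A,E,F} — only D is left for (r2,c6).
row 4 has {D,F}; column 3 has {A,C,D,E,F} — only B is left for (r4,c3).
row 4 has {B,D,F}; column 4 has {A,D}; the diagonal has {D,E} — only C is left for (r4,c4).
row 6 has {A,D,F}; column 6 has {A,D,E,F}; the diagonal has {C,D,E} — only B is left for (r6,c6).
row 1 has {E,F}; column 1 has {D,F}; the diagonal has {B,C,D,E} — only A is left for (r1,c1).
row 1 has {A,E,F}; column 4 has {A,C,D} — only B is left for (r1,c4).
row 4 has {B,C,D,F}; column 1 has {A,D,F} — only E is left for (r4,c1).
row 4 has {B,C,D,E,F}; column 5 has {B} — only A is left for (r4,c5).
row 5 has {D,E}; column 5 has {A,B}; the diagonal has {A,B,C,D,E} — only F is left for (r5,c5).
row 5 has {D,E,F}; column 6 has {A,B,D,E,F} — only C is left for (r5,c6).
row 6 has {A,B,D,F}; column 4 has {A,B,C,D} — only E is left for (r6,c4).
row 6 has {A,B,D,E,F}; column 5 has {A,B,F} — only C is left for (r6,c5).
row 1 has {A,B,E,F}; column 2 has {D,E,F} — only C is left for (r1,c2).
row 1 has {A,B,C,E,F}; column 5 has {A,B,C,F} — only D is left for (r1,c5).
row 3 has {A,D}; column 2 has {C,D,E,F} — only B is left for (r3,c2).
row 3 has {A,B,D}; column 4 has {A,B,C,D,E} — only F is left for (r3,c4).
row 3 has {A,B,D,F}; column 5 has {A,B,C,D,F} — only E is left for (r3,c5).
row 5 has {C,D,E,F}; column 1 has {A,D,E,F} — only B is left for (r5,c1).
row 5 has {B,C,D,E,F}; column 2 has {B,C,D,E,F} — only A is left for (r5,c2).
row 3 has {A,B,D,E,F}; column 1 has {A,B,D,E,F} — only C is left for (r3,c1).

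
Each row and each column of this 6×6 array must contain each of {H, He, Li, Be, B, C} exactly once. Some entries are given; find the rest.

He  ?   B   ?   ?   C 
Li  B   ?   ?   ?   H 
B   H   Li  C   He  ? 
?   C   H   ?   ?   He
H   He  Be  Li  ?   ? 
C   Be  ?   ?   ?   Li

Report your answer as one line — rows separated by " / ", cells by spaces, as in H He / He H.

Cell (r1,c2): row 1 has {He,B,C}; column 2 has {H,He,Be,B,C} → Li.
Cell (r3,c6): row 3 has {H,He,Li,B,C}; column 6 has {H,He,Li,C} → Be.
Cell (r4,c1): row 4 has {H,He,C}; column 1 has {H,He,Li,B,C} → Be.
Cell (r4,c4): row 4 has {H,He,Be,C}; column 4 has {Li,C} → B.
Cell (r4,c5): row 4 has {H,He,Be,B,C}; column 5 has {He} → Li.
Cell (r5,c6): row 5 has {H,He,Li,Be}; column 6 has {H,He,Li,Be,C} → B.
Cell (r6,c3): row 6 has {Li,Be,C}; column 3 has {H,Li,Be,B} → He.
Cell (r6,c4): row 6 has {He,Li,Be,C}; column 4 has {Li,B,C} → H.
Cell (r6,c5): row 6 has {H,He,Li,Be,C}; column 5 has {He,Li} → B.
Cell (r1,c4): row 1 has {He,Li,B,C}; column 4 has {H,Li,B,C} → Be.
Cell (r1,c5): row 1 has {He,Li,Be,B,C}; column 5 has {He,Li,B} → H.
Cell (r2,c3): row 2 has {H,Li,B}; column 3 has {H,He,Li,Be,B} → C.
Cell (r2,c4): row 2 has {H,Li,B,C}; column 4 has {H,Li,Be,B,C} → He.
Cell (r2,c5): row 2 has {H,He,Li,B,C}; column 5 has {H,He,Li,B} → Be.
Cell (r5,c5): row 5 has {H,He,Li,Be,B}; column 5 has {H,He,Li,Be,B} → C.

He Li B Be H C / Li B C He Be H / B H Li C He Be / Be C H B Li He / H He Be Li C B / C Be He H B Li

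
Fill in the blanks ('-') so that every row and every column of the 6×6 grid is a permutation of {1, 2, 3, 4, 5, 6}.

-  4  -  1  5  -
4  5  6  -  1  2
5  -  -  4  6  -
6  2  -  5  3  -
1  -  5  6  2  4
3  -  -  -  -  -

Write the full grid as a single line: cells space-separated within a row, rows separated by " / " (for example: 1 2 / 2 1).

2 4 3 1 5 6 / 4 5 6 3 1 2 / 5 1 2 4 6 3 / 6 2 4 5 3 1 / 1 3 5 6 2 4 / 3 6 1 2 4 5

row 1 has {1,4,5}; column 1 has {1,3,4,5,6} — only 2 is left for (r1,c1).
row 1 has {1,2,4,5}; column 3 has {5,6} — only 3 is left for (r1,c3).
row 1 has {1,2,3,4,5}; column 6 has {2,4} — only 6 is left for (r1,c6).
row 2 has {1,2,4,5,6}; column 4 has {1,4,5,6} — only 3 is left for (r2,c4).
row 4 has {2,3,5,6}; column 6 has {2,4,6} — only 1 is left for (r4,c6).
row 5 has {1,2,4,5,6}; column 2 has {2,4,5} — only 3 is left for (r5,c2).
row 6 has {3}; column 4 has {1,3,4,5,6} — only 2 is left for (r6,c4).
row 6 has {2,3}; column 5 has {1,2,3,5,6} — only 4 is left for (r6,c5).
row 6 has {2,3,4}; column 6 has {1,2,4,6} — only 5 is left for (r6,c6).
row 3 has {4,5,6}; column 2 has {2,3,4,5} — only 1 is left for (r3,c2).
row 3 has {1,4,5,6}; column 3 has {3,5,6} — only 2 is left for (r3,c3).
row 3 has {1,2,4,5,6}; column 6 has {1,2,4,5,6} — only 3 is left for (r3,c6).
row 4 has {1,2,3,5,6}; column 3 has {2,3,5,6} — only 4 is left for (r4,c3).
row 6 has {2,3,4,5}; column 2 has {1,2,3,4,5} — only 6 is left for (r6,c2).
row 6 has {2,3,4,5,6}; column 3 has {2,3,4,5,6} — only 1 is left for (r6,c3).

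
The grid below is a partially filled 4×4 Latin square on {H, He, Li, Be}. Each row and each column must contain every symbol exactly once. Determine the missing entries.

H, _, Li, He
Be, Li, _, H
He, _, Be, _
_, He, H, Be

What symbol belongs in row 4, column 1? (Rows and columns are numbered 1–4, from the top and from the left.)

Li

row 1 has {H,He,Li}; column 2 has {He,Li} — only Be is left for (r1,c2).
row 2 has {H,Li,Be}; column 3 has {H,Li,Be} — only He is left for (r2,c3).
row 3 has {He,Be}; column 2 has {He,Li,Be} — only H is left for (r3,c2).
row 3 has {H,He,Be}; column 4 has {H,He,Be} — only Li is left for (r3,c4).
row 4 has {H,He,Be}; column 1 has {H,He,Be} — only Li is left for (r4,c1).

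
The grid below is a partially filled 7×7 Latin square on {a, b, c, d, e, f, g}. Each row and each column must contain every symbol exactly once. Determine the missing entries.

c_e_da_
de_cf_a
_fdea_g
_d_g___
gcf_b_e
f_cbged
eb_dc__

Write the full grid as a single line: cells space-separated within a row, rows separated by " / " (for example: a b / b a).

c g e f d a b / d e g c f b a / b f d e a c g / a d b g e f c / g c f a b d e / f a c b g e d / e b a d c g f

(r1,c2) = g
(r1,c4) = f
(r1,c7) = b
(r3,c1) = b
(r3,c6) = c
(r4,c1) = a
(r4,c3) = b
(r4,c5) = e
(r4,c6) = f
(r4,c7) = c
(r5,c4) = a
(r5,c6) = d
(r6,c2) = a
(r7,c6) = g
(r7,c7) = f
(r2,c3) = g
(r2,c6) = b
(r7,c3) = a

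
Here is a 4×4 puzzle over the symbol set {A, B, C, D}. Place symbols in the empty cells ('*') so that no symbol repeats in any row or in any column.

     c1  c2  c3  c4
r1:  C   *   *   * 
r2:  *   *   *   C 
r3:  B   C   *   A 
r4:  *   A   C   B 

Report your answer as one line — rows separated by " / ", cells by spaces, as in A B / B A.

C B A D / A D B C / B C D A / D A C B

At row 1, column 4: row 1 has {C}; column 4 has {A,B,C}; that leaves D.
At row 3, column 3: row 3 has {A,B,C}; column 3 has {C}; that leaves D.
At row 4, column 1: row 4 has {A,B,C}; column 1 has {B,C}; that leaves D.
At row 1, column 2: row 1 has {C,D}; column 2 has {A,C}; that leaves B.
At row 1, column 3: row 1 has {B,C,D}; column 3 has {C,D}; that leaves A.
At row 2, column 1: row 2 has {C}; column 1 has {B,C,D}; that leaves A.
At row 2, column 2: row 2 has {A,C}; column 2 has {A,B,C}; that leaves D.
At row 2, column 3: row 2 has {A,C,D}; column 3 has {A,C,D}; that leaves B.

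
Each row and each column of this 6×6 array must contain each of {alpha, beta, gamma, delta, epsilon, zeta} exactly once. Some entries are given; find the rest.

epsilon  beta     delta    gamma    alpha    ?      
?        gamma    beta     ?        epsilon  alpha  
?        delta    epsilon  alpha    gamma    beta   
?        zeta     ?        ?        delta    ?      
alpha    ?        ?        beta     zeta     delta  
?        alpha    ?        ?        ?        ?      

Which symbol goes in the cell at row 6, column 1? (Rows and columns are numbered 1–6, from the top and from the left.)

gamma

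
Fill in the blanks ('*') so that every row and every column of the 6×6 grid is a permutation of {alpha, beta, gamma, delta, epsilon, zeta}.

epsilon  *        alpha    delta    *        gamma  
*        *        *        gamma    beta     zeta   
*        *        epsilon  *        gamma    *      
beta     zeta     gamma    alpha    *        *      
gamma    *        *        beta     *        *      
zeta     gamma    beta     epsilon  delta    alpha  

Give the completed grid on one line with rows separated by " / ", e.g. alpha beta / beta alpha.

epsilon beta alpha delta zeta gamma / alpha epsilon delta gamma beta zeta / delta alpha epsilon zeta gamma beta / beta zeta gamma alpha epsilon delta / gamma delta zeta beta alpha epsilon / zeta gamma beta epsilon delta alpha

(r1,c2) = beta
(r1,c5) = zeta
(r2,c3) = delta
(r3,c4) = zeta
(r4,c5) = epsilon
(r4,c6) = delta
(r5,c3) = zeta
(r5,c5) = alpha
(r5,c6) = epsilon
(r2,c1) = alpha
(r2,c2) = epsilon
(r3,c1) = delta
(r3,c2) = alpha
(r3,c6) = beta
(r5,c2) = delta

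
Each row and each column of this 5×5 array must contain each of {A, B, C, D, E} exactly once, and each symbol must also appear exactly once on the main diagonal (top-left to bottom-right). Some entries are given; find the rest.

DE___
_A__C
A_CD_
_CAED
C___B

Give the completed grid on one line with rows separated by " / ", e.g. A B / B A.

At row 1, column 3: row 1 has {D,E}; column 3 has {A,C}; that leaves B.
At row 1, column 5: row 1 has {B,D,E}; column 5 has {B,C,D}; that leaves A.
At row 2, column 4: row 2 has {A,C}; column 4 has {D,E}; that leaves B.
At row 3, column 2: row 3 has {A,C,D}; column 2 has {A,C,E}; that leaves B.
At row 3, column 5: row 3 has {A,B,C,D}; column 5 has {A,B,C,D}; that leaves E.
At row 4, column 1: row 4 has {A,C,D,E}; column 1 has {A,C,D}; that leaves B.
At row 5, column 2: row 5 has {B,C}; column 2 has {A,B,C,E}; that leaves D.
At row 5, column 3: row 5 has {B,C,D}; column 3 has {A,B,C}; that leaves E.
At row 5, column 4: row 5 has {B,C,D,E}; column 4 has {B,D,E}; that leaves A.
At row 1, column 4: row 1 has {A,B,D,E}; column 4 has {A,B,D,E}; that leaves C.
At row 2, column 1: row 2 has {A,B,C}; column 1 has {A,B,C,D}; that leaves E.
At row 2, column 3: row 2 has {A,B,C,E}; column 3 has {A,B,C,E}; that leaves D.

D E B C A / E A D B C / A B C D E / B C A E D / C D E A B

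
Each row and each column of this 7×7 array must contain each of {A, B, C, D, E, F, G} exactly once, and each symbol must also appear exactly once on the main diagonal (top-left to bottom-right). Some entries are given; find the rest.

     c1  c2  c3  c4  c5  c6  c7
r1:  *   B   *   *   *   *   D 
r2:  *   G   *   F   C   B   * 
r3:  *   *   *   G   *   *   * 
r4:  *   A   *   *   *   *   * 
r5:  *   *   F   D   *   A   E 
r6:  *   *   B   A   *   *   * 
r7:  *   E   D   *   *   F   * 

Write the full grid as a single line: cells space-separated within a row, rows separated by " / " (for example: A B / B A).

F B G C A E D / D G E F C B A / E D A G F C B / B A C E D G F / G C F D B A E / C F B A E D G / A E D B G F C

(r2,c7): row 2 has {B,C,F,G}; column 7 has {D,E}, so it must be A.
(r5,c2): row 5 has {A,D,E,F}; column 2 has {A,B,E,G}, so it must be C.
(r5,c5): row 5 has {A,C,D,E,F}; column 5 has {C}; the diagonal has {G}, so it must be B.
(r7,c7): row 7 has {D,E,F}; column 7 has {A,D,E}; the diagonal has {B,G}, so it must be C.
(r2,c3): row 2 has {A,B,C,F,G}; column 3 has {B,D,F}, so it must be E.
(r3,c3): row 3 has {G}; column 3 has {B,D,E,F}; the diagonal has {B,C,G}, so it must be A.
(r4,c4): row 4 has {A}; column 4 has {A,D,F,G}; the diagonal has {A,B,C,G}, so it must be E.
(r5,c1): row 5 has {A,B,C,D,E,F}; column 1 is empty so far, so it must be G.
(r6,c6): row 6 has {A,B}; column 6 has {A,B,F}; the diagonal has {A,B,C,E,G}, so it must be D.
(r7,c4): row 7 has {C,D,E,F}; column 4 has {A,D,E,F,G}, so it must be B.
(r1,c1): row 1 has {B,D}; column 1 has {G}; the diagonal has {A,B,C,D,E,G}, so it must be F.
(r1,c4): row 1 has {B,D,F}; column 4 has {A,B,D,E,F,G}, so it must be C.
(r2,c1): row 2 has {A,B,C,E,F,G}; column 1 has {F,G}, so it must be D.
(r6,c2): row 6 has {A,B,D}; column 2 has {A,B,C,E,G}, so it must be F.
(r6,c7): row 6 has {A,B,D,F}; column 7 has {A,C,D,E}, so it must be G.
(r7,c1): row 7 has {B,C,D,E,F}; column 1 has {D,F,G}, so it must be A.
(r7,c5): row 7 has {A,B,C,D,E,F}; column 5 has {B,C}, so it must be G.
(r1,c3): row 1 has {B,C,D,F}; column 3 has {A,B,D,E,F}, so it must be G.
(r1,c6): row 1 has {B,C,D,F,G}; column 6 has {A,B,D,F}, so it must be E.
(r3,c2): row 3 has {A,G}; column 2 has {A,B,C,E,F,G}, so it must be D.
(r3,c6): row 3 has {A,D,G}; column 6 has {A,B,D,E,F}, so it must be C.
(r4,c3): row 4 has {A,E}; column 3 has {A,B,D,E,F,G}, so it must be C.
(r4,c6): row 4 has {A,C,E}; column 6 has {A,B,C,D,E,F}, so it must be G.
(r6,c5): row 6 has {A,B,D,F,G}; column 5 has {B,C,G}, so it must be E.
(r1,c5): row 1 has {B,C,D,E,F,G}; column 5 has {B,C,E,G}, so it must be A.
(r3,c5): row 3 has {A,C,D,G}; column 5 has {A,B,C,E,G}, so it must be F.
(r3,c7): row 3 has {A,C,D,F,G}; column 7 has {A,C,D,E,G}, so it must be B.
(r4,c1): row 4 has {A,C,E,G}; column 1 has {A,D,F,G}, so it must be B.
(r4,c5): row 4 has {A,B,C,E,G}; column 5 has {A,B,C,E,F,G}, so it must be D.
(r4,c7): row 4 has {A,B,C,D,E,G}; column 7 has {A,B,C,D,E,G}, so it must be F.
(r6,c1): row 6 has {A,B,D,E,F,G}; column 1 has {A,B,D,F,G}, so it must be C.
(r3,c1): row 3 has {A,B,C,D,F,G}; column 1 has {A,B,C,D,F,G}, so it must be E.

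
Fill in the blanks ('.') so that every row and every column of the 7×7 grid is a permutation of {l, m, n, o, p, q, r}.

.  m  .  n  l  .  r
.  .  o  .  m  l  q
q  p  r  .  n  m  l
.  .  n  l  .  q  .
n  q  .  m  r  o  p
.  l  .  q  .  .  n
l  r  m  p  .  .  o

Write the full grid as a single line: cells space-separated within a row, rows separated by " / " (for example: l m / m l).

o m q n l p r / p n o r m l q / q p r o n m l / r o n l p q m / n q l m r o p / m l p q o r n / l r m p q n o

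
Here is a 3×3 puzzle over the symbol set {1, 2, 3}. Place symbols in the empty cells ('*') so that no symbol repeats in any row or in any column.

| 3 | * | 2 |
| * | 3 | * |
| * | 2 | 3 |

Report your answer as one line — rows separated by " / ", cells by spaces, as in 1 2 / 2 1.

3 1 2 / 2 3 1 / 1 2 3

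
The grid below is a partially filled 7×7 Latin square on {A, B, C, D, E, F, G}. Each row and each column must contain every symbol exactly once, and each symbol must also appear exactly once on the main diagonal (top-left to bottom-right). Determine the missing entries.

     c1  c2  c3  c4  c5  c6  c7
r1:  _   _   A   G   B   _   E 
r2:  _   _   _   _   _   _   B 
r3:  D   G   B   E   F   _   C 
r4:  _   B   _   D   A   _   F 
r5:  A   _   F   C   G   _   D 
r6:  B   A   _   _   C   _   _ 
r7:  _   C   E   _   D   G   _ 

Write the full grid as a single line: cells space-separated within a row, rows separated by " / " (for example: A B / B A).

C D A G B F E / G F C A E D B / D G B E F A C / E B G D A C F / A E F C G B D / B A D F C E G / F C E B D G A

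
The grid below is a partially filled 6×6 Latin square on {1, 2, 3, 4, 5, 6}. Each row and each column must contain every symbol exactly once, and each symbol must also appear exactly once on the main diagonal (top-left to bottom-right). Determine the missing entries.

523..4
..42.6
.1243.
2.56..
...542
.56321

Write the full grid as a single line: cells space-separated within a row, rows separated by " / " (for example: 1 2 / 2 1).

5 2 3 1 6 4 / 1 3 4 2 5 6 / 6 1 2 4 3 5 / 2 4 5 6 1 3 / 3 6 1 5 4 2 / 4 5 6 3 2 1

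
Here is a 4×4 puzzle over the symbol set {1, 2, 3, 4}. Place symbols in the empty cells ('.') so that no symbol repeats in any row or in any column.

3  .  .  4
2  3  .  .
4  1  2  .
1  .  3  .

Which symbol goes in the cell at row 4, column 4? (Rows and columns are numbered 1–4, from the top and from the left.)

2

row 1 has {3,4}; column 2 has {1,3} — only 2 is left for (r1,c2).
row 1 has {2,3,4}; column 3 has {2,3} — only 1 is left for (r1,c3).
row 2 has {2,3}; column 3 has {1,2,3} — only 4 is left for (r2,c3).
row 2 has {2,3,4}; column 4 has {4} — only 1 is left for (r2,c4).
row 3 has {1,2,4}; column 4 has {1,4} — only 3 is left for (r3,c4).
row 4 has {1,3}; column 2 has {1,2,3} — only 4 is left for (r4,c2).
row 4 has {1,3,4}; column 4 has {1,3,4} — only 2 is left for (r4,c4).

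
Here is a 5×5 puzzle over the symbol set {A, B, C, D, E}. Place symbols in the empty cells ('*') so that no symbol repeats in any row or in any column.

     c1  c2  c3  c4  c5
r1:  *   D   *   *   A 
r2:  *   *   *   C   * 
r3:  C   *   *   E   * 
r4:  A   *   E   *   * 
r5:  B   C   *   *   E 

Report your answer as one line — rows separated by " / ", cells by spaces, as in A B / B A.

Cell (r1,c1): row 1 has {A,D}; column 1 has {A,B,C} → E.
Cell (r1,c4): row 1 has {A,D,E}; column 4 has {C,E} → B.
Cell (r2,c1): row 2 has {C}; column 1 has {A,B,C,E} → D.
Cell (r2,c5): row 2 has {C,D}; column 5 has {A,E} → B.
Cell (r3,c5): row 3 has {C,E}; column 5 has {A,B,E} → D.
Cell (r4,c2): row 4 has {A,E}; column 2 has {C,D} → B.
Cell (r4,c4): row 4 has {A,B,E}; column 4 has {B,C,E} → D.
Cell (r4,c5): row 4 has {A,B,D,E}; column 5 has {A,B,D,E} → C.
Cell (r5,c4): row 5 has {B,C,E}; column 4 has {B,C,D,E} → A.
Cell (r1,c3): row 1 has {A,B,D,E}; column 3 has {E} → C.
Cell (r2,c3): row 2 has {B,C,D}; column 3 has {C,E} → A.
Cell (r3,c2): row 3 has {C,D,E}; column 2 has {B,C,D} → A.
Cell (r3,c3): row 3 has {A,C,D,E}; column 3 has {A,C,E} → B.
Cell (r5,c3): row 5 has {A,B,C,E}; column 3 has {A,B,C,E} → D.
Cell (r2,c2): row 2 has {A,B,C,D}; column 2 has {A,B,C,D} → E.

E D C B A / D E A C B / C A B E D / A B E D C / B C D A E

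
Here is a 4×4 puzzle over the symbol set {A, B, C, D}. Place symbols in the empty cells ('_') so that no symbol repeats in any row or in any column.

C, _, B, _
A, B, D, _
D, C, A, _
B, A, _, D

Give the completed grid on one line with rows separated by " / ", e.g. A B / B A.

(r1,c2) = D
(r1,c4) = A
(r2,c4) = C
(r3,c4) = B
(r4,c3) = C

C D B A / A B D C / D C A B / B A C D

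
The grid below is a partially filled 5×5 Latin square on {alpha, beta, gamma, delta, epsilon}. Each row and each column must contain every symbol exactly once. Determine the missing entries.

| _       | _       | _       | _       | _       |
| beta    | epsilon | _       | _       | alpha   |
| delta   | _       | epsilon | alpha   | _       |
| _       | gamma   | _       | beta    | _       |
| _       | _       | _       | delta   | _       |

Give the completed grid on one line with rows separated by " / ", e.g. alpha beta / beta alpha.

alpha delta gamma epsilon beta / beta epsilon delta gamma alpha / delta beta epsilon alpha gamma / epsilon gamma alpha beta delta / gamma alpha beta delta epsilon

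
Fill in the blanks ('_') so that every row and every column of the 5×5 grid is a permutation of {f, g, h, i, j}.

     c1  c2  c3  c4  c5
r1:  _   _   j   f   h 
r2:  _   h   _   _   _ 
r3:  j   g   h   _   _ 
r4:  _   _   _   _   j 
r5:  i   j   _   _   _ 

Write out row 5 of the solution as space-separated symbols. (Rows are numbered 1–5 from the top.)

(r1,c1) = g
(r1,c2) = i
(r2,c1) = f
(r3,c4) = i
(r3,c5) = f
(r4,c1) = h
(r4,c2) = f
(r4,c4) = g
(r5,c4) = h
(r5,c5) = g
(r2,c4) = j
(r2,c5) = i
(r4,c3) = i
(r5,c3) = f

i j f h g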